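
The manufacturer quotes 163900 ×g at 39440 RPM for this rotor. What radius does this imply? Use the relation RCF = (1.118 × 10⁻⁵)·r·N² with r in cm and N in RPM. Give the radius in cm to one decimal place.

163900 = 1.118 × 10⁻⁵ × r × (39440)²
r = 163900 / (1.118 × 10⁻⁵ × 1,555,513,600) = 163900 / 17390.64 ≈ 9.425 cm

r ≈ 9.4 cm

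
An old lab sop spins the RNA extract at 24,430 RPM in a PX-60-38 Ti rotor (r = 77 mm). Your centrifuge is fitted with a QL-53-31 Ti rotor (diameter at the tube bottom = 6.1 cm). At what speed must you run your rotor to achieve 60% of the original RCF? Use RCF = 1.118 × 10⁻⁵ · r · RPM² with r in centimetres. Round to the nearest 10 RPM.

Original rotor: r = 77 mm = 7.7 cm
RCF_original = 1.118 × 10⁻⁵ × 7.7 × (24430)² = 1.118 × 10⁻⁵ × 7.7 × 596,824,900 ≈ 51,378.3 × g
Target RCF = 0.6 × 51,378.3 ≈ 30,827 × g
Your rotor: r = 6.1 / 2 = 3.05 cm
30,827 = 1.118 × 10⁻⁵ × 3.05 × N²
N² = 30,827 / (3.4099 × 10⁻⁵) = 904,044,107
N ≈ √904,044,107 ≈ 30,067.3

30070 RPM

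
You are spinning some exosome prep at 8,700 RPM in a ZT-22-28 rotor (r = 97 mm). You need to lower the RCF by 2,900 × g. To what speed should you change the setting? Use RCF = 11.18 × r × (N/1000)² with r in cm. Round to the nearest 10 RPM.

N₂ ≈ 7000 RPM

r = 97 mm = 9.7 cm
Current RCF = 11.18 × 9.7 × (8.7)² = 11.18 × 9.7 × 75.69 ≈ 8,208.3 × g
Target RCF = 8,208.3 − 2,900 = 5,308.3 × g
(N/1000)² = 5,308.3 / 108.446 = 48.94879
N = 1000 × √48.94879 ≈ 6,996.3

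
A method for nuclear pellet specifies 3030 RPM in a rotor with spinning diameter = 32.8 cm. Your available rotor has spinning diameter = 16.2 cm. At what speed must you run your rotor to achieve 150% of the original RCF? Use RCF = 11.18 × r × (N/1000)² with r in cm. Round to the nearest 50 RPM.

Original rotor: r = 32.8 / 2 = 16.4 cm
RCF_original = 11.18 × 16.4 × (3.03)² = 11.18 × 16.4 × 9.1809 ≈ 1,683.3 × g
Target RCF = 1.5 × 1,683.3 ≈ 2,524.9 × g
Your rotor: r = 16.2 / 2 = 8.1 cm
2,524.9 = 11.18 × 8.1 × (N/1000)²
(N/1000)² = 2,524.9 / 90.558 = 27.88158
N = 1000 × √27.88158 ≈ 5,280.3

≈ 5300 RPM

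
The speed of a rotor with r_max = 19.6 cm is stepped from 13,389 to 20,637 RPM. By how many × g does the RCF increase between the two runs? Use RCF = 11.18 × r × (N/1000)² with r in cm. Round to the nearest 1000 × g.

54000 × g

RCF₁ = 11.18 × 19.6 × (13.389)² = 11.18 × 19.6 × 179.265321 ≈ 39,282.1 × g
RCF₂ = 11.18 × 19.6 × (20.637)² = 11.18 × 19.6 × 425.885769 ≈ 93,323.5 × g
Increase = 93,323.5 − 39,282.1 = 54,041.4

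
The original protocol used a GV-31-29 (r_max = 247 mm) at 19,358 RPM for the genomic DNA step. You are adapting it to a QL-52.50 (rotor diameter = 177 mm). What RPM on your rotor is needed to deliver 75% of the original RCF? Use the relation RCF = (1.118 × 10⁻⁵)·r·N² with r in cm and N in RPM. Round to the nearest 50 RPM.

Original rotor: r = 247 mm = 24.7 cm
RCF_original = 1.118 × 10⁻⁵ × 24.7 × (19358)² = 1.118 × 10⁻⁵ × 24.7 × 374,732,164 ≈ 103,480.8 × g
Target RCF = 0.75 × 103,480.8 ≈ 77,610.6 × g
Your rotor: r = 177 mm / 2 = 88.5 mm = 8.85 cm
77,610.6 = 1.118 × 10⁻⁵ × 8.85 × N²
N² = 77,610.6 / (9.8943 × 10⁻⁵) = 784,397,077
N ≈ √784,397,077 ≈ 28,007.1

28000 RPM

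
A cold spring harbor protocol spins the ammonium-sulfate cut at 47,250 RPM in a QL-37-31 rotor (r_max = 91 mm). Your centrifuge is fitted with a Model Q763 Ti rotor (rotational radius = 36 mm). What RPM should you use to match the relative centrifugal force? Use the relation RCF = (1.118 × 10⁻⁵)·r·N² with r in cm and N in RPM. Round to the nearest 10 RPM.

Original rotor: r = 91 mm = 9.1 cm
RCF = 1.118 × 10⁻⁵ × r × N²
RCF_original = 1.118 × 10⁻⁵ × 9.1 × (47250)² = 1.118 × 10⁻⁵ × 9.1 × 2,232,562,500 ≈ 227,136.4 × g
Your rotor: r = 36 mm = 3.6 cm
227,136.4 = 1.118 × 10⁻⁵ × 3.6 × N²
N² = 227,136.4 / (4.0248 × 10⁻⁵) = 5,643,420,791
N ≈ √5,643,420,791 ≈ 75,122.7

75120 RPM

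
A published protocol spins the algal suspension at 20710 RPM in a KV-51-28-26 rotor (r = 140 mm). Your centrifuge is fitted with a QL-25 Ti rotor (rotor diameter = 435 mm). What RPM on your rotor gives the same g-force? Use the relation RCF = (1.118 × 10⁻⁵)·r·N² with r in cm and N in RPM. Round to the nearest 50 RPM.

≈ 16600 RPM

Original rotor: r = 140 mm = 14.0 cm
RCF_original = 1.118 × 10⁻⁵ × 14 × (20710)² = 1.118 × 10⁻⁵ × 14 × 428,904,100 ≈ 67,132.1 × g
Your rotor: r = 435 mm / 2 = 217.5 mm = 21.75 cm
67,132.1 = 1.118 × 10⁻⁵ × 21.75 × N²
N² = 67,132.1 / (24.3165 × 10⁻⁵) = 276,076,327
N ≈ √276,076,327 ≈ 16,615.5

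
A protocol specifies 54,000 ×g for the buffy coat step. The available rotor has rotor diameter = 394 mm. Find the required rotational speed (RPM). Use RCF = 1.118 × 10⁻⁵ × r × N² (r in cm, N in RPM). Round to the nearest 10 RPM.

r = 394 mm / 2 = 197 mm = 19.7 cm
RCF = 1.118 × 10⁻⁵ × r × N²
54,000 = 1.118 × 10⁻⁵ × 19.7 × N²
N² = 54,000 / (22.0246 × 10⁻⁵) = 245,180,389
N ≈ √245,180,389 ≈ 15,658.2

N ≈ 15660 RPM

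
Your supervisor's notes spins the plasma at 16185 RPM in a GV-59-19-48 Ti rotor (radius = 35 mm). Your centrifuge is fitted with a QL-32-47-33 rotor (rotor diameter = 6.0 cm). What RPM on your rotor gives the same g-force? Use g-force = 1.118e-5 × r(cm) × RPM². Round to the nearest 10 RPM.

Original rotor: r = 35 mm = 3.5 cm
RCF_original = 1.118 × 10⁻⁵ × 3.5 × (16185)² = 1.118 × 10⁻⁵ × 3.5 × 261,954,225 ≈ 10,250.3 × g
Your rotor: r = 6.0 / 2 = 3 cm
10,250.3 = 1.118 × 10⁻⁵ × 3 × N²
N² = 10,250.3 / (3.354 × 10⁻⁵) = 305,614,192
N ≈ √305,614,192 ≈ 17,481.8

17480 RPM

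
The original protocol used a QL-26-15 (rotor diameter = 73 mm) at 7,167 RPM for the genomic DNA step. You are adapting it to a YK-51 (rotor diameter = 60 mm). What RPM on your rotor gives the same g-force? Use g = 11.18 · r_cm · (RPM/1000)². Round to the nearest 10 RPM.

Original rotor: r = 73 mm / 2 = 36.5 mm = 3.65 cm
RCF = 11.18 × r × (N/1000)²
RCF_original = 11.18 × 3.65 × (7.167)² = 11.18 × 3.65 × 51.365889 ≈ 2,096.1 × g
Your rotor: r = 60 mm / 2 = 30 mm = 3 cm
2,096.1 = 11.18 × 3 × (N/1000)²
(N/1000)² = 2,096.1 / 33.54 = 62.49553
N = 1000 × √62.49553 ≈ 7,905.4

≈ 7910 RPM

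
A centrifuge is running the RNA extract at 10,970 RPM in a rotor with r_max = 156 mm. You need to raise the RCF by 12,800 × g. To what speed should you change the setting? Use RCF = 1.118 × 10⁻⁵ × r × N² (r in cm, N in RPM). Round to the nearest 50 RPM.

≈ 13900 RPM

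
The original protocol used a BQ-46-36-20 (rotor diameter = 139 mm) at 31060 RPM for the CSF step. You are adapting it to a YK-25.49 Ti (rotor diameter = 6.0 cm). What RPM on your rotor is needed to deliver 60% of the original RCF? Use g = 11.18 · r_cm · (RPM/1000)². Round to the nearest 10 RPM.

Original rotor: r = 139 mm / 2 = 69.5 mm = 6.95 cm
RCF_original = 11.18 × 6.95 × (31.06)² = 11.18 × 6.95 × 964.7236 ≈ 74,960 × g
Target RCF = 0.6 × 74,960 ≈ 44,976 × g
Your rotor: r = 6.0 / 2 = 3 cm
44,976 = 11.18 × 3 × (N/1000)²
(N/1000)² = 44,976 / 33.54 = 1340.966
N = 1000 × √1340.966 ≈ 36,619.2

≈ 36620 RPM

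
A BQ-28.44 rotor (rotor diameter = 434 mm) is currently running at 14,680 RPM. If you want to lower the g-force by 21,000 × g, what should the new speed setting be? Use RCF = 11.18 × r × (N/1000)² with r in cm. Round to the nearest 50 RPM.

r = 434 mm / 2 = 217 mm = 21.7 cm
Current RCF = 11.18 × 21.7 × (14.68)² = 11.18 × 21.7 × 215.5024 ≈ 52,282.2 × g
Target RCF = 52,282.2 − 21,000 = 31,282.2 × g
(N/1000)² = 31,282.2 / 242.606 = 128.9424
N = 1000 × √128.9424 ≈ 11,355.3

≈ 11350 RPM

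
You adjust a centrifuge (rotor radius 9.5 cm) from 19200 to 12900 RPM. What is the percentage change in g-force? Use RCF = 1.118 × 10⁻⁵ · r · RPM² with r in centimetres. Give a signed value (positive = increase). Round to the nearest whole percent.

RCF ∝ N², so the ratio is (12900/19200)² = (0.671875)² = 0.4514.
Change = 0.4514 − 1 = -0.5486 → -54.9%.

-55%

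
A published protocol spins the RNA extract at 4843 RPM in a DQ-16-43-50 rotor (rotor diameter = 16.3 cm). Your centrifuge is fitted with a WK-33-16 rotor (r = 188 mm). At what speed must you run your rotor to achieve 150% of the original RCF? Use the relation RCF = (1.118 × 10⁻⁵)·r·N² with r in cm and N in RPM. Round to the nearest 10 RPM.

≈ 3910 RPM

Original rotor: r = 16.3 / 2 = 8.15 cm
RCF_original = 1.118 × 10⁻⁵ × 8.15 × (4843)² = 1.118 × 10⁻⁵ × 8.15 × 23,454,649 ≈ 2,137.1 × g
Target RCF = 1.5 × 2,137.1 ≈ 3,205.6 × g
Your rotor: r = 188 mm = 18.8 cm
3,205.6 = 1.118 × 10⁻⁵ × 18.8 × N²
N² = 3,205.6 / (21.0184 × 10⁻⁵) = 15,251,399
N ≈ √15,251,399 ≈ 3,905.3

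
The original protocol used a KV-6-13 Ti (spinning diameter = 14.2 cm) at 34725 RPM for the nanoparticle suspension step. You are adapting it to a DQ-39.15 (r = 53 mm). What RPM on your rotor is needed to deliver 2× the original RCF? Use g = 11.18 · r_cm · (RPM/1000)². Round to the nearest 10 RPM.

≈ 56840 RPM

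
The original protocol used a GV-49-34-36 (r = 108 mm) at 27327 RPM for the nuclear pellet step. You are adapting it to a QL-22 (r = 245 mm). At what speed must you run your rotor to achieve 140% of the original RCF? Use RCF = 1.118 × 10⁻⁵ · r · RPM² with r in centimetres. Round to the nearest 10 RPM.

21470 RPM

Original rotor: r = 108 mm = 10.8 cm
RCF = 1.118 × 10⁻⁵ × r × N²
RCF_original = 1.118 × 10⁻⁵ × 10.8 × (27327)² = 1.118 × 10⁻⁵ × 10.8 × 746,764,929 ≈ 90,167.4 × g
Target RCF = 1.4 × 90,167.4 ≈ 126,234.4 × g
Your rotor: r = 245 mm = 24.5 cm
126,234.4 = 1.118 × 10⁻⁵ × 24.5 × N²
N² = 126,234.4 / (27.391 × 10⁻⁵) = 460,860,867
N ≈ √460,860,867 ≈ 21,467.7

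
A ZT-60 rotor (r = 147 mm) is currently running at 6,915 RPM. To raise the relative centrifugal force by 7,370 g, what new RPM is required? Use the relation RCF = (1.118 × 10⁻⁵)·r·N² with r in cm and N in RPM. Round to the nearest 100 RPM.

N₂ ≈ 9600 RPM

r = 147 mm = 14.7 cm
Current RCF = 1.118 × 10⁻⁵ × 14.7 × (6915)² = 1.118 × 10⁻⁵ × 14.7 × 47,817,225 ≈ 7,858.6 × g
Target RCF = 7,858.6 + 7,370 = 15,228.6 × g
N² = 15,228.6 / (16.4346 × 10⁻⁵) = 92,661,823
N ≈ √92,661,823 ≈ 9,626.1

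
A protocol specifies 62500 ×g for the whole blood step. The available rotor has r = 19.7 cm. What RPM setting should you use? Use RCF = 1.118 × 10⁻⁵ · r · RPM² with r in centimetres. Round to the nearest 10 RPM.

16850 RPM

62,500 = 1.118 × 10⁻⁵ × 19.7 × N²
N² = 62,500 / (22.0246 × 10⁻⁵) = 283,773,599
N ≈ √283,773,599 ≈ 16,845.6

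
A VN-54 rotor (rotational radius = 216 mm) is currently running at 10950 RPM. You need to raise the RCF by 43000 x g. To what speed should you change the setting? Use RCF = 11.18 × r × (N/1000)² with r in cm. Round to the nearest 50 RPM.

r = 216 mm = 21.6 cm
Current RCF = 11.18 × 21.6 × (10.95)² = 11.18 × 21.6 × 119.9025 ≈ 28,955 × g
Target RCF = 28,955 + 43,000 = 71,955 × g
(N/1000)² = 71,955 / 241.488 = 297.9651
N = 1000 × √297.9651 ≈ 17,261.7

≈ 17250 RPM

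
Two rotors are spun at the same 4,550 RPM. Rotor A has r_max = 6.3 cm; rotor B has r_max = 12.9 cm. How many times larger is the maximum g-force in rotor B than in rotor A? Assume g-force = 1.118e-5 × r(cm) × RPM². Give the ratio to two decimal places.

At fixed N, RCF ∝ r, so RCF_B/RCF_A = r_B/r_A = 12.9 / 6.3 = 2.0476.

2.05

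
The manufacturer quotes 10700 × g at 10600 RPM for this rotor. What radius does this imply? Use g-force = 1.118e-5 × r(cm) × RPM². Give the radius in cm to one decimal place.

RCF = 1.118 × 10⁻⁵ × r × N²
10700 = 1.118 × 10⁻⁵ × r × (10600)²
r = 10700 / (1.118 × 10⁻⁵ × 112,360,000) = 10700 / 1256.185 ≈ 8.518 cm

≈ 8.5 cm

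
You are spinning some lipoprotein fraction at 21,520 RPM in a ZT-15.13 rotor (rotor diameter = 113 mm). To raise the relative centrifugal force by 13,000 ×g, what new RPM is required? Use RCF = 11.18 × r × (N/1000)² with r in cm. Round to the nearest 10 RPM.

r = 113 mm / 2 = 56.5 mm = 5.65 cm
Current RCF = 11.18 × 5.65 × (21.52)² = 11.18 × 5.65 × 463.1104 ≈ 29,253.3 × g
Target RCF = 29,253.3 + 13,000 = 42,253.3 × g
(N/1000)² = 42,253.3 / 63.167 = 668.9141
N = 1000 × √668.9141 ≈ 25,863.4

≈ 25860 RPM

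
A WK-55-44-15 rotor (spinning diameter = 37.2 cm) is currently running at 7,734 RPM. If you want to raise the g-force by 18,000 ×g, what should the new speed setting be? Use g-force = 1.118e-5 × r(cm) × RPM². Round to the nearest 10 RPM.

≈ 12100 RPM

r = 37.2 / 2 = 18.6 cm
Current RCF = 1.118 × 10⁻⁵ × 18.6 × (7734)² = 1.118 × 10⁻⁵ × 18.6 × 59,814,756 ≈ 12,438.4 × g
Target RCF = 12,438.4 + 18,000 = 30,438.4 × g
N² = 30,438.4 / (20.7948 × 10⁻⁵) = 146,375,055
N ≈ √146,375,055 ≈ 12,098.6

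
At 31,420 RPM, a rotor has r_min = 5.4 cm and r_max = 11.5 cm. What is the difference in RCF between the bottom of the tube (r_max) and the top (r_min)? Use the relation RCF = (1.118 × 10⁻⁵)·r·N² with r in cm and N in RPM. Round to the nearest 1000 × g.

ΔRCF ≈ 67000 g

RCF_max = 1.118 × 10⁻⁵ × 11.5 × (31420)² = 1.118 × 10⁻⁵ × 11.5 × 987,216,400 ≈ 126,926.4 × g
RCF_min = 1.118 × 10⁻⁵ × 5.4 × (31420)² = 1.118 × 10⁻⁵ × 5.4 × 987,216,400 ≈ 59,600.2 × g
ΔRCF = 126,926.4 − 59,600.2 = 67,326.2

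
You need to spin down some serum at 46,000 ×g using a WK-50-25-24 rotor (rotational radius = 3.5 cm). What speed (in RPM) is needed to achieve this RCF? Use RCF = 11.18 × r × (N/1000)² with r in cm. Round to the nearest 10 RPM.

N ≈ 34290 RPM

46,000 = 11.18 × 3.5 × (N/1000)²
(N/1000)² = 46,000 / 39.13 = 1175.569
N = 1000 × √1175.569 ≈ 34,286.6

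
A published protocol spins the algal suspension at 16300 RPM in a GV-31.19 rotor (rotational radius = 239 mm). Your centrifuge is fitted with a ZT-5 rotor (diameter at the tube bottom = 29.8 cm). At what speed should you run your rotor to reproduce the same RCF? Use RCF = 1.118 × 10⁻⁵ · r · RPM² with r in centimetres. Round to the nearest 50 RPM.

Original rotor: r = 239 mm = 23.9 cm
RCF_original = 1.118 × 10⁻⁵ × 23.9 × (16300)² = 1.118 × 10⁻⁵ × 23.9 × 265,690,000 ≈ 70,992.9 × g
Your rotor: r = 29.8 / 2 = 14.9 cm
70,992.9 = 1.118 × 10⁻⁵ × 14.9 × N²
N² = 70,992.9 / (16.6582 × 10⁻⁵) = 426,173,896
N ≈ √426,173,896 ≈ 20,644.0

≈ 20650 RPM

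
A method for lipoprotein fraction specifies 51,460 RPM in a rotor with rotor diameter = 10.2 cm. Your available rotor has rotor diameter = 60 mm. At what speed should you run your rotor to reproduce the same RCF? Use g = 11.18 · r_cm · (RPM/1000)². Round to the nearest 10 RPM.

≈ 67100 RPM

Original rotor: r = 10.2 / 2 = 5.1 cm
RCF = 11.18 × r × (N/1000)²
RCF_original = 11.18 × 5.1 × (51.46)² = 11.18 × 5.1 × 2,648.1316 ≈ 150,991.2 × g
Your rotor: r = 60 mm / 2 = 30 mm = 3 cm
150,991.2 = 11.18 × 3 × (N/1000)²
(N/1000)² = 150,991.2 / 33.54 = 4501.825
N = 1000 × √4501.825 ≈ 67,095.6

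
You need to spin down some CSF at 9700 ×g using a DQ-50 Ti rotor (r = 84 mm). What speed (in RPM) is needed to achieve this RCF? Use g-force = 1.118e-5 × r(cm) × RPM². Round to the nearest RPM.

10163 RPM

r = 84 mm = 8.4 cm
RCF = 1.118 × 10⁻⁵ × r × N²
9,700 = 1.118 × 10⁻⁵ × 8.4 × N²
N² = 9,700 / (9.3912 × 10⁻⁵) = 103,288,185
N ≈ √103,288,185 ≈ 10,163.1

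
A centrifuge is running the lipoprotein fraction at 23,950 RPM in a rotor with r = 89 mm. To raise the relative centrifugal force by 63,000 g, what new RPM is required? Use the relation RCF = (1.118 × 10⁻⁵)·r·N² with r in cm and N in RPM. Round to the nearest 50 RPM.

N₂ ≈ 34750 RPM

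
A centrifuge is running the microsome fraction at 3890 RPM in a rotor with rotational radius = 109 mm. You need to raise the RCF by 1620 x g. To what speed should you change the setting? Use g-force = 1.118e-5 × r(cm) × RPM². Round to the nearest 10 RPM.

N₂ ≈ 5330 RPM

r = 109 mm = 10.9 cm
Current RCF = 1.118 × 10⁻⁵ × 10.9 × (3890)² = 1.118 × 10⁻⁵ × 10.9 × 15,132,100 ≈ 1,844 × g
Target RCF = 1,844 + 1,620 = 3,464 × g
N² = 3,464 / (12.1862 × 10⁻⁵) = 28,425,596
N ≈ √28,425,596 ≈ 5,331.6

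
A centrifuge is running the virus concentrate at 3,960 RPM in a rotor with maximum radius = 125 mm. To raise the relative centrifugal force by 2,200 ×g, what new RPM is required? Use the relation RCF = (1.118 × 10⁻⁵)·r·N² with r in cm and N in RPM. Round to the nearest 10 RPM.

≈ 5610 RPM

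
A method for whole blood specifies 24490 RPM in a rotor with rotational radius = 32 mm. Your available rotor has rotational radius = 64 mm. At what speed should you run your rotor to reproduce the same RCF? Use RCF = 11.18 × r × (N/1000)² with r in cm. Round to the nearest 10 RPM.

≈ 17320 RPM

Original rotor: r = 32 mm = 3.2 cm
RCF_original = 11.18 × 3.2 × (24.49)² = 11.18 × 3.2 × 599.7601 ≈ 21,457 × g
Your rotor: r = 64 mm = 6.4 cm
21,457 = 11.18 × 6.4 × (N/1000)²
(N/1000)² = 21,457 / 71.552 = 299.8798
N = 1000 × √299.8798 ≈ 17,317.0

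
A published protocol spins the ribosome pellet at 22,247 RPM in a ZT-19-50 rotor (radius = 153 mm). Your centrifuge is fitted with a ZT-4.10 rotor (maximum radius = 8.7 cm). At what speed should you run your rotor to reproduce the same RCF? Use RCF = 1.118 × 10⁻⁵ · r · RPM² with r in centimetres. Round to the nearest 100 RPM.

≈ 29500 RPM

Original rotor: r = 153 mm = 15.3 cm
RCF_original = 1.118 × 10⁻⁵ × 15.3 × (22247)² = 1.118 × 10⁻⁵ × 15.3 × 494,929,009 ≈ 84,659.6 × g
84,659.6 = 1.118 × 10⁻⁵ × 8.7 × N²
N² = 84,659.6 / (9.7266 × 10⁻⁵) = 870,392,532
N ≈ √870,392,532 ≈ 29,502.4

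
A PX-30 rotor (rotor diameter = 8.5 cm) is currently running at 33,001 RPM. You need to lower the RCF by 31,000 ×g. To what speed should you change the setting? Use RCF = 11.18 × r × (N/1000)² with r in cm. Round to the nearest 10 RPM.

r = 8.5 / 2 = 4.25 cm
Current RCF = 11.18 × 4.25 × (33.001)² = 11.18 × 4.25 × 1,089.066001 ≈ 51,747 × g
Target RCF = 51,747 − 31,000 = 20,747 × g
(N/1000)² = 20,747 / 47.515 = 436.6411
N = 1000 × √436.6411 ≈ 20,896.0

≈ 20900 RPM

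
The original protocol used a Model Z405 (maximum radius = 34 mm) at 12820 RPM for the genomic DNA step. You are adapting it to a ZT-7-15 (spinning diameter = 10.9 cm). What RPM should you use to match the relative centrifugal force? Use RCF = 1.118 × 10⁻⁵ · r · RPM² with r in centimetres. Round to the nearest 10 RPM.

≈ 10130 RPM

Original rotor: r = 34 mm = 3.4 cm
RCF_original = 1.118 × 10⁻⁵ × 3.4 × (12820)² = 1.118 × 10⁻⁵ × 3.4 × 164,352,400 ≈ 6,247.4 × g
Your rotor: r = 10.9 / 2 = 5.45 cm
6,247.4 = 1.118 × 10⁻⁵ × 5.45 × N²
N² = 6,247.4 / (6.0931 × 10⁻⁵) = 102,532,373
N ≈ √102,532,373 ≈ 10,125.8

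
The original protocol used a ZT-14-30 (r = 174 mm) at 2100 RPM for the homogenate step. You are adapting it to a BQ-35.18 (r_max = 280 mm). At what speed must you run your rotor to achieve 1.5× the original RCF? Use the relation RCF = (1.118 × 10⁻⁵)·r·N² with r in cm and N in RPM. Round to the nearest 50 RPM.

≈ 2050 RPM

Original rotor: r = 174 mm = 17.4 cm
RCF_original = 1.118 × 10⁻⁵ × 17.4 × (2100)² = 1.118 × 10⁻⁵ × 17.4 × 4,410,000 ≈ 857.9 × g
Target RCF = 1.5 × 857.9 ≈ 1,286.8 × g
Your rotor: r = 280 mm = 28.0 cm
1,286.8 = 1.118 × 10⁻⁵ × 28 × N²
N² = 1,286.8 / (31.304 × 10⁻⁵) = 4,110,657
N ≈ √4,110,657 ≈ 2,027.5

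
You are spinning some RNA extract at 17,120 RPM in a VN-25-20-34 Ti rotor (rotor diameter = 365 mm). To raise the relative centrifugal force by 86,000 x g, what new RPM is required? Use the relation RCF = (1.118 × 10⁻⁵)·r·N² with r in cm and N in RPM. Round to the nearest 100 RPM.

≈ 26700 RPM

r = 365 mm / 2 = 182.5 mm = 18.25 cm
Current RCF = 1.118 × 10⁻⁵ × 18.25 × (17120)² = 1.118 × 10⁻⁵ × 18.25 × 293,094,400 ≈ 59,801.5 × g
Target RCF = 59,801.5 + 86,000 = 145,801.5 × g
N² = 145,801.5 / (20.4035 × 10⁻⁵) = 714,590,634
N ≈ √714,590,634 ≈ 26,731.8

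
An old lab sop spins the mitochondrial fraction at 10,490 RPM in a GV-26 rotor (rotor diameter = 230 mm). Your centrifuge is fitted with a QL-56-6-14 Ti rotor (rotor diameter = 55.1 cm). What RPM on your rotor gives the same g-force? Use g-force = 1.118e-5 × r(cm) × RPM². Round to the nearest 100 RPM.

≈ 6800 RPM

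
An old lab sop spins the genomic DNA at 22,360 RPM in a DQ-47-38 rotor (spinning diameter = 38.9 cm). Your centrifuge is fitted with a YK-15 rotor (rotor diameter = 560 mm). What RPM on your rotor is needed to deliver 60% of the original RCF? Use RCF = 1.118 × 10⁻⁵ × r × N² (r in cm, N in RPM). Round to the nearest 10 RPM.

Original rotor: r = 38.9 / 2 = 19.45 cm
RCF_original = 1.118 × 10⁻⁵ × 19.45 × (22360)² = 1.118 × 10⁻⁵ × 19.45 × 499,969,600 ≈ 108,718.9 × g
Target RCF = 0.6 × 108,718.9 ≈ 65,231.3 × g
Your rotor: r = 560 mm / 2 = 280 mm = 28 cm
65,231.3 = 1.118 × 10⁻⁵ × 28 × N²
N² = 65,231.3 / (31.304 × 10⁻⁵) = 208,380,079
N ≈ √208,380,079 ≈ 14,435.4

≈ 14440 RPM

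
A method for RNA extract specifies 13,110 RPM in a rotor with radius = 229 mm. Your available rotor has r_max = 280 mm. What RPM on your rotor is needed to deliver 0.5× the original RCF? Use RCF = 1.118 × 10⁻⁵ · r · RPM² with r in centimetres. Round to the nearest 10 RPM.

Original rotor: r = 229 mm = 22.9 cm
RCF = 1.118 × 10⁻⁵ × r × N²
RCF_original = 1.118 × 10⁻⁵ × 22.9 × (13110)² = 1.118 × 10⁻⁵ × 22.9 × 171,872,100 ≈ 44,003 × g
Target RCF = 0.5 × 44,003 ≈ 22,001.5 × g
Your rotor: r = 280 mm = 28.0 cm
22,001.5 = 1.118 × 10⁻⁵ × 28 × N²
N² = 22,001.5 / (31.304 × 10⁻⁵) = 70,283,350
N ≈ √70,283,350 ≈ 8,383.5

8380 RPM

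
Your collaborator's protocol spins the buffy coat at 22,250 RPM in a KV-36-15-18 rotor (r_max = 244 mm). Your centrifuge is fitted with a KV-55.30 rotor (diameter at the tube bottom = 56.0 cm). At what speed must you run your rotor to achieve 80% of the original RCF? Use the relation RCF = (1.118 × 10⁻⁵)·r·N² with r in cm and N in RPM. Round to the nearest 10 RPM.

≈ 18580 RPM

Original rotor: r = 244 mm = 24.4 cm
RCF_original = 1.118 × 10⁻⁵ × 24.4 × (22250)² = 1.118 × 10⁻⁵ × 24.4 × 495,062,500 ≈ 135,049.1 × g
Target RCF = 0.8 × 135,049.1 ≈ 108,039.3 × g
Your rotor: r = 56.0 / 2 = 28 cm
108,039.3 = 1.118 × 10⁻⁵ × 28 × N²
N² = 108,039.3 / (31.304 × 10⁻⁵) = 345,129,376
N ≈ √345,129,376 ≈ 18,577.7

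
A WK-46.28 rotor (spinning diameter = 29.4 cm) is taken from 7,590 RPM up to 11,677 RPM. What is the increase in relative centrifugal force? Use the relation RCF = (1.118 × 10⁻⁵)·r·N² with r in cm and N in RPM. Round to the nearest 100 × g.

r = 29.4 / 2 = 14.7 cm
RCF₁ = 1.118 × 10⁻⁵ × 14.7 × (7590)² = 1.118 × 10⁻⁵ × 14.7 × 57,608,100 ≈ 9,467.7 × g
RCF₂ = 1.118 × 10⁻⁵ × 14.7 × (11677)² = 1.118 × 10⁻⁵ × 14.7 × 136,352,329 ≈ 22,409 × g
Increase = 22,409 − 9,467.7 = 12,941.3

≈ 12900 x g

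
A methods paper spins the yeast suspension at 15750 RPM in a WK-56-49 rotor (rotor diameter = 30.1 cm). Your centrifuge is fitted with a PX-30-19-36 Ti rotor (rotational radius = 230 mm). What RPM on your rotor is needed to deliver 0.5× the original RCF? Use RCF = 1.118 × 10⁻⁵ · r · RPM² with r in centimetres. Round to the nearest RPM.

≈ 9009 RPM

Original rotor: r = 30.1 / 2 = 15.05 cm
RCF_original = 1.118 × 10⁻⁵ × 15.05 × (15750)² = 1.118 × 10⁻⁵ × 15.05 × 248,062,500 ≈ 41,738.7 × g
Target RCF = 0.5 × 41,738.7 ≈ 20,869.3 × g
Your rotor: r = 230 mm = 23.0 cm
20,869.3 = 1.118 × 10⁻⁵ × 23 × N²
N² = 20,869.3 / (25.714 × 10⁻⁵) = 81,159,291
N ≈ √81,159,291 ≈ 9,008.8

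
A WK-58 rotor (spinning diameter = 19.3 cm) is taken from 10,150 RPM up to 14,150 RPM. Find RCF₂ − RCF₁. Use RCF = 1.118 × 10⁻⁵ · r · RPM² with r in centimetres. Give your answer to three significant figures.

≈ 10500 g

r = 19.3 / 2 = 9.65 cm
RCF₁ = 1.118 × 10⁻⁵ × 9.65 × (10150)² = 1.118 × 10⁻⁵ × 9.65 × 103,022,500 ≈ 11,114.8 × g
RCF₂ = 1.118 × 10⁻⁵ × 9.65 × (14150)² = 1.118 × 10⁻⁵ × 9.65 × 200,222,500 ≈ 21,601.4 × g
Increase = 21,601.4 − 11,114.8 = 10,486.6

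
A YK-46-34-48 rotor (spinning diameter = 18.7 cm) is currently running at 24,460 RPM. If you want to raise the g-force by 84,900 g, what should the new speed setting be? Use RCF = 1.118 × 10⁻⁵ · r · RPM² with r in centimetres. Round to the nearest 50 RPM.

r = 18.7 / 2 = 9.35 cm
Current RCF = 1.118 × 10⁻⁵ × 9.35 × (24460)² = 1.118 × 10⁻⁵ × 9.35 × 598,291,600 ≈ 62,541.2 × g
Target RCF = 62,541.2 + 84,900 = 147,441.2 × g
N² = 147,441.2 / (10.4533 × 10⁻⁵) = 1,410,475,161
N ≈ √1,410,475,161 ≈ 37,556.3

37550 RPM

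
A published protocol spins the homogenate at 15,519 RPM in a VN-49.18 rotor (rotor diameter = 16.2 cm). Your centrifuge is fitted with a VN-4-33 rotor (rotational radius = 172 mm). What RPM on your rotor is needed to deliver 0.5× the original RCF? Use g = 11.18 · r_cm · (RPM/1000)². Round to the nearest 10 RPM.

≈ 7530 RPM

Original rotor: r = 16.2 / 2 = 8.1 cm
RCF_original = 11.18 × 8.1 × (15.519)² = 11.18 × 8.1 × 240.839361 ≈ 21,809.9 × g
Target RCF = 0.5 × 21,809.9 ≈ 10,905 × g
Your rotor: r = 172 mm = 17.2 cm
10,905 = 11.18 × 17.2 × (N/1000)²
(N/1000)² = 10,905 / 192.296 = 56.70945
N = 1000 × √56.70945 ≈ 7,530.6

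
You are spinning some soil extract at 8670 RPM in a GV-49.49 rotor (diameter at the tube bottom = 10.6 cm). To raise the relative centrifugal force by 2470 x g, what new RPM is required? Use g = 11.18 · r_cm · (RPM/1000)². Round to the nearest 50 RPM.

r = 10.6 / 2 = 5.3 cm
Current RCF = 11.18 × 5.3 × (8.67)² = 11.18 × 5.3 × 75.1689 ≈ 4,454.1 × g
Target RCF = 4,454.1 + 2,470 = 6,924.1 × g
(N/1000)² = 6,924.1 / 59.254 = 116.8546
N = 1000 × √116.8546 ≈ 10,809.9

10800 RPM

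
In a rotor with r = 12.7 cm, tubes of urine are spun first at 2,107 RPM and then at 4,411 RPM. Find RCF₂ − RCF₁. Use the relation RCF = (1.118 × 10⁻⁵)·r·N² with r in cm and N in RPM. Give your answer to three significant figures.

≈ 2130 × g

RCF₁ = 1.118 × 10⁻⁵ × 12.7 × (2107)² = 1.118 × 10⁻⁵ × 12.7 × 4,439,449 ≈ 630.3 × g
RCF₂ = 1.118 × 10⁻⁵ × 12.7 × (4411)² = 1.118 × 10⁻⁵ × 12.7 × 19,456,921 ≈ 2,762.6 × g
Increase = 2,762.6 − 630.3 = 2,132.3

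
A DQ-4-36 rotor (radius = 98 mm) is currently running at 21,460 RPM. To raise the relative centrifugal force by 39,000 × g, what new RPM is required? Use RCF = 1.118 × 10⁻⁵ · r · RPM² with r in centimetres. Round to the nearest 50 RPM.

≈ 28550 RPM

r = 98 mm = 9.8 cm
Current RCF = 1.118 × 10⁻⁵ × 9.8 × (21460)² = 1.118 × 10⁻⁵ × 9.8 × 460,531,600 ≈ 50,457.7 × g
Target RCF = 50,457.7 + 39,000 = 89,457.7 × g
N² = 89,457.7 / (10.9564 × 10⁻⁵) = 816,488,080
N ≈ √816,488,080 ≈ 28,574.3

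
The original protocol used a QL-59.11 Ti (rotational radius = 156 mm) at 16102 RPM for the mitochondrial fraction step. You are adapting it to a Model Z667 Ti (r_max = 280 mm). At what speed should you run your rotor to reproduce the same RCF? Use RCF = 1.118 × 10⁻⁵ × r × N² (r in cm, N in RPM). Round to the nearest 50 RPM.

Original rotor: r = 156 mm = 15.6 cm
RCF_original = 1.118 × 10⁻⁵ × 15.6 × (16102)² = 1.118 × 10⁻⁵ × 15.6 × 259,274,404 ≈ 45,219.5 × g
Your rotor: r = 280 mm = 28.0 cm
45,219.5 = 1.118 × 10⁻⁵ × 28 × N²
N² = 45,219.5 / (31.304 × 10⁻⁵) = 144,452,786
N ≈ √144,452,786 ≈ 12,018.9

≈ 12000 RPM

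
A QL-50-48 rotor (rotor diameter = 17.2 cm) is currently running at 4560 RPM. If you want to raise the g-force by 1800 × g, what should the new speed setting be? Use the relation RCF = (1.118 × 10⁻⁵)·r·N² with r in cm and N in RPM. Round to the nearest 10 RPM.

r = 17.2 / 2 = 8.6 cm
Current RCF = 1.118 × 10⁻⁵ × 8.6 × (4560)² = 1.118 × 10⁻⁵ × 8.6 × 20,793,600 ≈ 1,999.3 × g
Target RCF = 1,999.3 + 1,800 = 3,799.3 × g
N² = 3,799.3 / (9.6148 × 10⁻⁵) = 39,515,123
N ≈ √39,515,123 ≈ 6,286.1

6290 RPM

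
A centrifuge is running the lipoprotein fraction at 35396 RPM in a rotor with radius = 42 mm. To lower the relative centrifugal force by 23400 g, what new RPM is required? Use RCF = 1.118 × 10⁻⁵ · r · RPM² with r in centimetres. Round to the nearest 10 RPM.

27470 RPM

r = 42 mm = 4.2 cm
Current RCF = 1.118 × 10⁻⁵ × 4.2 × (35396)² = 1.118 × 10⁻⁵ × 4.2 × 1,252,876,816 ≈ 58,830.1 × g
Target RCF = 58,830.1 − 23,400 = 35,430.1 × g
N² = 35,430.1 / (4.6956 × 10⁻⁵) = 754,538,291
N ≈ √754,538,291 ≈ 27,468.9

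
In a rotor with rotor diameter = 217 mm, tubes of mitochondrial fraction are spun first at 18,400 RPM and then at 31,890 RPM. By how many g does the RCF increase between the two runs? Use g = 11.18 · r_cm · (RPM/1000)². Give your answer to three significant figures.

≈ 82300 g

r = 217 mm / 2 = 108.5 mm = 10.85 cm
RCF₁ = 11.18 × 10.85 × (18.4)² = 11.18 × 10.85 × 338.56 ≈ 41,068.3 × g
RCF₂ = 11.18 × 10.85 × (31.89)² = 11.18 × 10.85 × 1,016.9721 ≈ 123,361.8 × g
Increase = 123,361.8 − 41,068.3 = 82,293.5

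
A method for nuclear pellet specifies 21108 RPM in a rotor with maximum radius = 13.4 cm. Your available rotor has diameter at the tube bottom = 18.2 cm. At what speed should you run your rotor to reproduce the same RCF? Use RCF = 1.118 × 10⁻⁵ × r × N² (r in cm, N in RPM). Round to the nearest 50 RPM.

RCF = 1.118 × 10⁻⁵ × r × N²
RCF_original = 1.118 × 10⁻⁵ × 13.4 × (21108)² = 1.118 × 10⁻⁵ × 13.4 × 445,547,664 ≈ 66,748.4 × g
Your rotor: r = 18.2 / 2 = 9.1 cm
66,748.4 = 1.118 × 10⁻⁵ × 9.1 × N²
N² = 66,748.4 / (10.1738 × 10⁻⁵) = 656,081,307
N ≈ √656,081,307 ≈ 25,614.1

25600 RPM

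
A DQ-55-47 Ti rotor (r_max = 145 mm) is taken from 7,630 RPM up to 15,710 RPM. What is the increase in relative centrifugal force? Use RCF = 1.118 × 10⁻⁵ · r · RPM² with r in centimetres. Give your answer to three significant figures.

≈ 30600 ×g

r = 145 mm = 14.5 cm
RCF₁ = 1.118 × 10⁻⁵ × 14.5 × (7630)² = 1.118 × 10⁻⁵ × 14.5 × 58,216,900 ≈ 9,437.5 × g
RCF₂ = 1.118 × 10⁻⁵ × 14.5 × (15710)² = 1.118 × 10⁻⁵ × 14.5 × 246,804,100 ≈ 40,009.4 × g
Increase = 40,009.4 − 9,437.5 = 30,571.9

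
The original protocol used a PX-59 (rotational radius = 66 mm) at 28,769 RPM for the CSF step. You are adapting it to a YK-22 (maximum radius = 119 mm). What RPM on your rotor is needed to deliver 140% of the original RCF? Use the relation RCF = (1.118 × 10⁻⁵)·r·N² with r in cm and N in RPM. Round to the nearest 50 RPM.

25350 RPM

Original rotor: r = 66 mm = 6.6 cm
RCF_original = 1.118 × 10⁻⁵ × 6.6 × (28769)² = 1.118 × 10⁻⁵ × 6.6 × 827,655,361 ≈ 61,071 × g
Target RCF = 1.4 × 61,071 ≈ 85,499.4 × g
Your rotor: r = 119 mm = 11.9 cm
85,499.4 = 1.118 × 10⁻⁵ × 11.9 × N²
N² = 85,499.4 / (13.3042 × 10⁻⁵) = 642,649,690
N ≈ √642,649,690 ≈ 25,350.5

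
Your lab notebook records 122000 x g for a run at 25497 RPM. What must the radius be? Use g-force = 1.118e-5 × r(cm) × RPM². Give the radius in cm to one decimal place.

r ≈ 16.8 cm

122000 = 1.118 × 10⁻⁵ × r × (25497)²
r = 122000 / (1.118 × 10⁻⁵ × 650,097,009) = 122000 / 7268.085 ≈ 16.786 cm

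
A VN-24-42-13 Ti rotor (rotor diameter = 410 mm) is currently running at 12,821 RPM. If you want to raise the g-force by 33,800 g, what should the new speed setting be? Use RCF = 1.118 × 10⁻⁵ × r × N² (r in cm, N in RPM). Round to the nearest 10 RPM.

17660 RPM

r = 410 mm / 2 = 205 mm = 20.5 cm
Current RCF = 1.118 × 10⁻⁵ × 20.5 × (12821)² = 1.118 × 10⁻⁵ × 20.5 × 164,378,041 ≈ 37,673.8 × g
Target RCF = 37,673.8 + 33,800 = 71,473.8 × g
N² = 71,473.8 / (22.919 × 10⁻⁵) = 311,853,920
N ≈ √311,853,920 ≈ 17,659.4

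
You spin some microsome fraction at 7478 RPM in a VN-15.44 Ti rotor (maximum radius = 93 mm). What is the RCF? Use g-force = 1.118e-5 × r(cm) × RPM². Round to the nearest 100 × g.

≈ 5800 × g

r = 93 mm = 9.3 cm
RCF = 1.118 × 10⁻⁵ × 9.3 × (7478)² = 1.118 × 10⁻⁵ × 9.3 × 55,920,484 ≈ 5,814.3 × g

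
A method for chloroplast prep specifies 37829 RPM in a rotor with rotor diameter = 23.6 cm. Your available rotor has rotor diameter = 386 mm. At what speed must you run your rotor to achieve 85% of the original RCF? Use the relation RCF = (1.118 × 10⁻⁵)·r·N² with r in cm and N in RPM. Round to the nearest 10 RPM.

≈ 27270 RPM

Original rotor: r = 23.6 / 2 = 11.8 cm
RCF = 1.118 × 10⁻⁵ × r × N²
RCF_original = 1.118 × 10⁻⁵ × 11.8 × (37829)² = 1.118 × 10⁻⁵ × 11.8 × 1,431,033,241 ≈ 188,787.6 × g
Target RCF = 0.85 × 188,787.6 ≈ 160,469.5 × g
Your rotor: r = 386 mm / 2 = 193 mm = 19.3 cm
160,469.5 = 1.118 × 10⁻⁵ × 19.3 × N²
N² = 160,469.5 / (21.5774 × 10⁻⁵) = 743,692,475
N ≈ √743,692,475 ≈ 27,270.7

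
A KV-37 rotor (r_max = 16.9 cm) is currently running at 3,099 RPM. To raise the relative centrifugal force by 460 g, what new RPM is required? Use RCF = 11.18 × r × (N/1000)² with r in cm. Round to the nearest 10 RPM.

3470 RPM

Current RCF = 11.18 × 16.9 × (3.099)² = 11.18 × 16.9 × 9.603801 ≈ 1,814.6 × g
Target RCF = 1,814.6 + 460 = 2,274.6 × g
(N/1000)² = 2,274.6 / 188.942 = 12.03862
N = 1000 × √12.03862 ≈ 3,469.7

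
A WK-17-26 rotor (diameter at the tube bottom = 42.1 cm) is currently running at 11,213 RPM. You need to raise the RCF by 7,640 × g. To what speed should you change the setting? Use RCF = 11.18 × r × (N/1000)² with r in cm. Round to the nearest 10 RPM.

12580 RPM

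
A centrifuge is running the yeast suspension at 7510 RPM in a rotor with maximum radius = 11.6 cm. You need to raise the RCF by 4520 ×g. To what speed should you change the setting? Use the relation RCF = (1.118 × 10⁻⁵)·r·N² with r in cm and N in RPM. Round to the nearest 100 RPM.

≈ 9600 RPM

Current RCF = 1.118 × 10⁻⁵ × 11.6 × (7510)² = 1.118 × 10⁻⁵ × 11.6 × 56,400,100 ≈ 7,314.4 × g
Target RCF = 7,314.4 + 4,520 = 11,834.4 × g
N² = 11,834.4 / (12.9688 × 10⁻⁵) = 91,252,853
N ≈ √91,252,853 ≈ 9,552.6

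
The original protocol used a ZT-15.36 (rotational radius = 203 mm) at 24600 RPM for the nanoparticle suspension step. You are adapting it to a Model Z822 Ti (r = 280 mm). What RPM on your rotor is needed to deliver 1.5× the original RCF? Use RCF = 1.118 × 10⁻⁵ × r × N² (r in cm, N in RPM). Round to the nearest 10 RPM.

≈ 25650 RPM

Original rotor: r = 203 mm = 20.3 cm
RCF = 1.118 × 10⁻⁵ × r × N²
RCF_original = 1.118 × 10⁻⁵ × 20.3 × (24600)² = 1.118 × 10⁻⁵ × 20.3 × 605,160,000 ≈ 137,343.5 × g
Target RCF = 1.5 × 137,343.5 ≈ 206,015.2 × g
Your rotor: r = 280 mm = 28.0 cm
206,015.2 = 1.118 × 10⁻⁵ × 28 × N²
N² = 206,015.2 / (31.304 × 10⁻⁵) = 658,111,423
N ≈ √658,111,423 ≈ 25,653.7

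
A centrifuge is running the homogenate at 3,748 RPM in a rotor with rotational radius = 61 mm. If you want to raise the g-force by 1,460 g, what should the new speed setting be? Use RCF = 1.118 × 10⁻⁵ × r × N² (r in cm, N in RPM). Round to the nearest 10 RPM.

≈ 5950 RPM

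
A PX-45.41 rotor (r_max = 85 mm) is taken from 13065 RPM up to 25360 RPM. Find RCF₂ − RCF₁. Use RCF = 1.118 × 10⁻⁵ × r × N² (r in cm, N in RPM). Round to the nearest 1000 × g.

r = 85 mm = 8.5 cm
RCF₁ = 1.118 × 10⁻⁵ × 8.5 × (13065)² = 1.118 × 10⁻⁵ × 8.5 × 170,694,225 ≈ 16,221.1 × g
RCF₂ = 1.118 × 10⁻⁵ × 8.5 × (25360)² = 1.118 × 10⁻⁵ × 8.5 × 643,129,600 ≈ 61,116.6 × g
Increase = 61,116.6 − 16,221.1 = 44,895.5

≈ 45000 ×g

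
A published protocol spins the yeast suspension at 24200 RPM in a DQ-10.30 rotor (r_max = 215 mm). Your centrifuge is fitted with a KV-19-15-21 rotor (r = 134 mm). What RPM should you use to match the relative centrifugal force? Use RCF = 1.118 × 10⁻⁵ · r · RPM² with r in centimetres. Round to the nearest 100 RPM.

≈ 30700 RPM

Original rotor: r = 215 mm = 21.5 cm
RCF_original = 1.118 × 10⁻⁵ × 21.5 × (24200)² = 1.118 × 10⁻⁵ × 21.5 × 585,640,000 ≈ 140,770.3 × g
Your rotor: r = 134 mm = 13.4 cm
140,770.3 = 1.118 × 10⁻⁵ × 13.4 × N²
N² = 140,770.3 / (14.9812 × 10⁻⁵) = 939,646,357
N ≈ √939,646,357 ≈ 30,653.7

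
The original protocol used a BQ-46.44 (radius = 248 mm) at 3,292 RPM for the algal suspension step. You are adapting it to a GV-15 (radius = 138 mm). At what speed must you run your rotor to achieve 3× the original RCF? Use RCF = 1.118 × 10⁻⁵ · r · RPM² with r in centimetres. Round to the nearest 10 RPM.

Original rotor: r = 248 mm = 24.8 cm
RCF_original = 1.118 × 10⁻⁵ × 24.8 × (3292)² = 1.118 × 10⁻⁵ × 24.8 × 10,837,264 ≈ 3,004.8 × g
Target RCF = 3 × 3,004.8 ≈ 9,014.4 × g
Your rotor: r = 138 mm = 13.8 cm
9,014.4 = 1.118 × 10⁻⁵ × 13.8 × N²
N² = 9,014.4 / (15.4284 × 10⁻⁵) = 58,427,316
N ≈ √58,427,316 ≈ 7,643.8

7640 RPM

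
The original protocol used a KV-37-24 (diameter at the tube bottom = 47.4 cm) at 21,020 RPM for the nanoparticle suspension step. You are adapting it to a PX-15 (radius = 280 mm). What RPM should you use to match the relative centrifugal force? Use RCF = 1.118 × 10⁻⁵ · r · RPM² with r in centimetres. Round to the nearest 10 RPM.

19340 RPM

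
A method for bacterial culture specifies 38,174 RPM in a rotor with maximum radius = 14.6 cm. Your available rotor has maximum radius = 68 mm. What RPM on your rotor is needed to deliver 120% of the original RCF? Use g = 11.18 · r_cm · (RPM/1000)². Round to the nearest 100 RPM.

RCF_original = 11.18 × 14.6 × (38.174)² = 11.18 × 14.6 × 1,457.254276 ≈ 237,864.7 × g
Target RCF = 1.2 × 237,864.7 ≈ 285,437.6 × g
Your rotor: r = 68 mm = 6.8 cm
285,437.6 = 11.18 × 6.8 × (N/1000)²
(N/1000)² = 285,437.6 / 76.024 = 3754.572
N = 1000 × √3754.572 ≈ 61,274.6

61300 RPM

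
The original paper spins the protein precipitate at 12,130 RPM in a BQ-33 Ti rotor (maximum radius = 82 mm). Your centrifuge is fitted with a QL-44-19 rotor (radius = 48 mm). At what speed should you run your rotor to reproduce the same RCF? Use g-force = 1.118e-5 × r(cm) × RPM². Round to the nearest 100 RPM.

Original rotor: r = 82 mm = 8.2 cm
RCF_original = 1.118 × 10⁻⁵ × 8.2 × (12130)² = 1.118 × 10⁻⁵ × 8.2 × 147,136,900 ≈ 13,488.9 × g
Your rotor: r = 48 mm = 4.8 cm
13,488.9 = 1.118 × 10⁻⁵ × 4.8 × N²
N² = 13,488.9 / (5.3664 × 10⁻⁵) = 251,358,453
N ≈ √251,358,453 ≈ 15,854.3

15900 RPM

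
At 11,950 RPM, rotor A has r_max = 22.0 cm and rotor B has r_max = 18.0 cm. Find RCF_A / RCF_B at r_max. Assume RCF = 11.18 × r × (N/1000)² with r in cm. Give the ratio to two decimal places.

At fixed N, RCF ∝ r, so RCF_A/RCF_B = r_A/r_B = 22.0 / 18.0 = 1.2222.

1.22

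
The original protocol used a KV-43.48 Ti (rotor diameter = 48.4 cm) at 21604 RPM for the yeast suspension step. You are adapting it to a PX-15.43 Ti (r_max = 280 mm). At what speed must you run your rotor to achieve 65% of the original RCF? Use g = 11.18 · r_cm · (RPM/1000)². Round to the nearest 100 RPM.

16200 RPM

Original rotor: r = 48.4 / 2 = 24.2 cm
RCF_original = 11.18 × 24.2 × (21.604)² = 11.18 × 24.2 × 466.732816 ≈ 126,277.4 × g
Target RCF = 0.65 × 126,277.4 ≈ 82,080.3 × g
Your rotor: r = 280 mm = 28.0 cm
82,080.3 = 11.18 × 28 × (N/1000)²
(N/1000)² = 82,080.3 / 313.04 = 262.2039
N = 1000 × √262.2039 ≈ 16,192.7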